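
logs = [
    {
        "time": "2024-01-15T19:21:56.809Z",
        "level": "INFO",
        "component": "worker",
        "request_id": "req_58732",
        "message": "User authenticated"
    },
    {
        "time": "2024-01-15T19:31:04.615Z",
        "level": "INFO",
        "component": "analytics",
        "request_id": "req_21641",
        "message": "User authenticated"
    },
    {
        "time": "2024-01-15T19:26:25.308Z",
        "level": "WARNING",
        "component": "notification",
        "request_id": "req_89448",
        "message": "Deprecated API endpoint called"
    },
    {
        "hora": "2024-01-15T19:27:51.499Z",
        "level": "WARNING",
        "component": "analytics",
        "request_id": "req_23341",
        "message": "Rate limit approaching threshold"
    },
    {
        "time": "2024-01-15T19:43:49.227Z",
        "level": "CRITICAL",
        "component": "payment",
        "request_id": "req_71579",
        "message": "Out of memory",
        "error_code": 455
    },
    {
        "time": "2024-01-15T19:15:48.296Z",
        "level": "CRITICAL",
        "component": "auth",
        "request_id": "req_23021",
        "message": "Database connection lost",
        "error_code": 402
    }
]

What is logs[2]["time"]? "2024-01-15T19:26:25.308Z"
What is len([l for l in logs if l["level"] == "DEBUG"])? 0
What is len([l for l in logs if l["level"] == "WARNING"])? 2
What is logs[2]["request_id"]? "req_89448"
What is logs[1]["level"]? "INFO"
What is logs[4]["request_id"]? "req_71579"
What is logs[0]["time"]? "2024-01-15T19:21:56.809Z"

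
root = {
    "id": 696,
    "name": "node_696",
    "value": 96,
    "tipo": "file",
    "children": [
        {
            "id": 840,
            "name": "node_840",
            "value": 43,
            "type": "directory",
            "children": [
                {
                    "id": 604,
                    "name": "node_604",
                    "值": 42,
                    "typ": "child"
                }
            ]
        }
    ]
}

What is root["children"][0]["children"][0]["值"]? 42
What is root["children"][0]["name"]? "node_840"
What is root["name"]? "node_696"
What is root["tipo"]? "file"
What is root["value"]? 96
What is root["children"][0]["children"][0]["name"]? "node_604"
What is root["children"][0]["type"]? "directory"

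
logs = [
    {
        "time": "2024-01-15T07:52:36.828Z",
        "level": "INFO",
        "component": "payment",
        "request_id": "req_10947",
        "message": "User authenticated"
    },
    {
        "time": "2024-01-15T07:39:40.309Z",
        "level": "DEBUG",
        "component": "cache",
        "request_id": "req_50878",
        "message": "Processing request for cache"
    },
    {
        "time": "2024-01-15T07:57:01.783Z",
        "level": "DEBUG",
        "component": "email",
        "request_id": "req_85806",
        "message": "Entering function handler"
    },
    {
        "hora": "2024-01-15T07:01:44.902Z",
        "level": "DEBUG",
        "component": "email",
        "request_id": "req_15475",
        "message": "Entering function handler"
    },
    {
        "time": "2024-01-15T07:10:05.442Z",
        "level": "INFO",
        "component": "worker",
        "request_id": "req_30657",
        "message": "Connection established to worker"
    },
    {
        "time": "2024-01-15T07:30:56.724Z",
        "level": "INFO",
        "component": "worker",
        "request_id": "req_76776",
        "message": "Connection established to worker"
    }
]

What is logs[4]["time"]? "2024-01-15T07:10:05.442Z"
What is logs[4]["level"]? "INFO"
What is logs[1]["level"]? "DEBUG"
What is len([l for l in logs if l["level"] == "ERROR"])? 0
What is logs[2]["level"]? "DEBUG"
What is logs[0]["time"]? "2024-01-15T07:52:36.828Z"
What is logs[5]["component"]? "worker"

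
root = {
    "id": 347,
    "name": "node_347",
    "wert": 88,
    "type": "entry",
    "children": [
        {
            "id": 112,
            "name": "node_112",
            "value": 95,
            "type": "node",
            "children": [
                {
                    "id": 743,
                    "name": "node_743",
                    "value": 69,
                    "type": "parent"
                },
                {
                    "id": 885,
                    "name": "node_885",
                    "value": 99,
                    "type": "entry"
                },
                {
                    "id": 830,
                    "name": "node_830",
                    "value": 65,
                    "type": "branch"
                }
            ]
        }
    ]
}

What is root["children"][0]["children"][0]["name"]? "node_743"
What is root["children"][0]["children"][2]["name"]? "node_830"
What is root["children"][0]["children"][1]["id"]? 885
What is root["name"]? "node_347"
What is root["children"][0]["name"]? "node_112"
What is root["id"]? 347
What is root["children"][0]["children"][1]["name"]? "node_885"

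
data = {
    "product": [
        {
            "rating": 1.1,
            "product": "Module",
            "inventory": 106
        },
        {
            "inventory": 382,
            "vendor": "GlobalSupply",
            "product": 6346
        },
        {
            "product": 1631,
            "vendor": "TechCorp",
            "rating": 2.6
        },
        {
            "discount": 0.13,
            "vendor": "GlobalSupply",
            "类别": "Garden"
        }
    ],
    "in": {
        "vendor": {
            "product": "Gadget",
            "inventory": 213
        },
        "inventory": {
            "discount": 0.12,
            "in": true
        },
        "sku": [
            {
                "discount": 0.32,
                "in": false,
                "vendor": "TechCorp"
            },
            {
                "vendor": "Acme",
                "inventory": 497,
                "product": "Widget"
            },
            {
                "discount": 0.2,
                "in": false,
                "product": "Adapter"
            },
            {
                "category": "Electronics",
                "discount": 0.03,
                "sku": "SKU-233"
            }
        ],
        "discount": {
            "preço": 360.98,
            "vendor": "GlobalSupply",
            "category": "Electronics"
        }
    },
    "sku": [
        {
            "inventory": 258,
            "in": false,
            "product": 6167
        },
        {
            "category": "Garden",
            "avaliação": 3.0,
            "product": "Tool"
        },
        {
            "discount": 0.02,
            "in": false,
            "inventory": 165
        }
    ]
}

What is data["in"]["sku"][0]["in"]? False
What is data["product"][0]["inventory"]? 106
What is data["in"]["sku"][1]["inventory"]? 497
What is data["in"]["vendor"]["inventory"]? 213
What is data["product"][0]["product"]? "Module"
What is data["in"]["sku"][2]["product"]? "Adapter"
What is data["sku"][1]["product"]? "Tool"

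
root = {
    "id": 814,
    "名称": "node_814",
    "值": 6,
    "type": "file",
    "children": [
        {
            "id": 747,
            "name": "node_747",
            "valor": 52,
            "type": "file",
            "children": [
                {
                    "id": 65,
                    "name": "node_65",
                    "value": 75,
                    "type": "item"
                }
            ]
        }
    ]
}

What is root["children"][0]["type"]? "file"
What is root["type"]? "file"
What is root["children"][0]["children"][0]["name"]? "node_65"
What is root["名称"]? "node_814"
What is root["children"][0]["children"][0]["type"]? "item"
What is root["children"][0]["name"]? "node_747"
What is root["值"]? 6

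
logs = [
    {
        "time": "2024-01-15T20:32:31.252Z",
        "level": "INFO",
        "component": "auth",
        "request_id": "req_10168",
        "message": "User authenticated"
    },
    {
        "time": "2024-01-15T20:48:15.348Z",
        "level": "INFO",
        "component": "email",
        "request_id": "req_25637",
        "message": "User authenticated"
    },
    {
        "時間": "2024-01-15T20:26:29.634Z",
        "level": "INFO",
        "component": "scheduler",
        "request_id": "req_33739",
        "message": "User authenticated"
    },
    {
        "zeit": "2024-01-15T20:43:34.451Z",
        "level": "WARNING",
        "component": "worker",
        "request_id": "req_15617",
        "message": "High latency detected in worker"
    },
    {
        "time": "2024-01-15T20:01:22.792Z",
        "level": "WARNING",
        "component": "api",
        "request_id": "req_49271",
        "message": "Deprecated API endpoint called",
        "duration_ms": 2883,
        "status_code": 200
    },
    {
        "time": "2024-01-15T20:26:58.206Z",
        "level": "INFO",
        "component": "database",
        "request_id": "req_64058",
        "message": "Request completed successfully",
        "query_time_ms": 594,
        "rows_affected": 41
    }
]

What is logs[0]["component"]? "auth"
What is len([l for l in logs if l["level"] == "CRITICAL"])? 0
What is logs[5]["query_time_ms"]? 594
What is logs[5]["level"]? "INFO"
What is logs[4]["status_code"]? 200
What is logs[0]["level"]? "INFO"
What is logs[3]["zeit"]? "2024-01-15T20:43:34.451Z"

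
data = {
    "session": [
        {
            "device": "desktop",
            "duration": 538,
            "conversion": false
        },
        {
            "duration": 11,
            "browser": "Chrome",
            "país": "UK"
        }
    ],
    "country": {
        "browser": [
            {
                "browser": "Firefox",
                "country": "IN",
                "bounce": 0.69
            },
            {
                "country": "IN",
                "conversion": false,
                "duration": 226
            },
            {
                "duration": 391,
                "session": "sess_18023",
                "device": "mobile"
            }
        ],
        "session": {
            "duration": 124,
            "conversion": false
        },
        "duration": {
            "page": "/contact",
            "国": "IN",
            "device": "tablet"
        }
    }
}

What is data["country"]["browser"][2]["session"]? "sess_18023"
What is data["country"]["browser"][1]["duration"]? 226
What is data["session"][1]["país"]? "UK"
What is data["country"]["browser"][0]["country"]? "IN"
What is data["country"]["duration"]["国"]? "IN"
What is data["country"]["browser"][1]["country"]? "IN"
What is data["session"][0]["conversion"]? False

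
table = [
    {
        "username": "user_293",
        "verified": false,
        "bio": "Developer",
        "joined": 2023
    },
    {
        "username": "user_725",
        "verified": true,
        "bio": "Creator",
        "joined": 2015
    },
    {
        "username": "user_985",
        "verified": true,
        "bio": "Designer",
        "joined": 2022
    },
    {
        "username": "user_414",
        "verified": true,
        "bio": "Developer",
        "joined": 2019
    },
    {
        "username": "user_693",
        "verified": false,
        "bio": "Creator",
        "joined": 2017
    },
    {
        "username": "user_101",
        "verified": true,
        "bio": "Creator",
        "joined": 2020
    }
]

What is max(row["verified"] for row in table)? True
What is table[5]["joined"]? 2020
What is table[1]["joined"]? 2015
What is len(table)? 6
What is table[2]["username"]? "user_985"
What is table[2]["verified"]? True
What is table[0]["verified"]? False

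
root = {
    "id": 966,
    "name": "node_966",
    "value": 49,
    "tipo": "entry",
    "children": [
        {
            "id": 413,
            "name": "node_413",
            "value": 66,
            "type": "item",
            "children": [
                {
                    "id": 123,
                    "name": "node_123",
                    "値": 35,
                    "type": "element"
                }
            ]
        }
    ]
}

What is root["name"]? "node_966"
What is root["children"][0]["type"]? "item"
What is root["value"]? 49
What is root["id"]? 966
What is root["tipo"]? "entry"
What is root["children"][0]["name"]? "node_413"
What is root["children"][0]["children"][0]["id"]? 123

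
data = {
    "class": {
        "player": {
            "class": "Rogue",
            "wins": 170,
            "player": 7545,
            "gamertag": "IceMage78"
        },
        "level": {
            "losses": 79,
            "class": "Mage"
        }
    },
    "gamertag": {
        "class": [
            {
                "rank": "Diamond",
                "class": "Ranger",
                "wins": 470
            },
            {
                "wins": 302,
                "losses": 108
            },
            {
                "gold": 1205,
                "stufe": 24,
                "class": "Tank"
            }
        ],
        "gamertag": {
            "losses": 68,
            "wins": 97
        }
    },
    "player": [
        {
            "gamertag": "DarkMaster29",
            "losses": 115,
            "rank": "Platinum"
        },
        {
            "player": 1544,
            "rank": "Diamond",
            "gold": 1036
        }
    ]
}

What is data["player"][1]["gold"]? 1036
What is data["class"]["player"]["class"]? "Rogue"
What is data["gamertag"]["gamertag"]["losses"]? 68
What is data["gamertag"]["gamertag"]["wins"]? 97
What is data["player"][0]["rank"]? "Platinum"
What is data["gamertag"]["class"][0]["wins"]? 470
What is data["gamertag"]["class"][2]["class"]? "Tank"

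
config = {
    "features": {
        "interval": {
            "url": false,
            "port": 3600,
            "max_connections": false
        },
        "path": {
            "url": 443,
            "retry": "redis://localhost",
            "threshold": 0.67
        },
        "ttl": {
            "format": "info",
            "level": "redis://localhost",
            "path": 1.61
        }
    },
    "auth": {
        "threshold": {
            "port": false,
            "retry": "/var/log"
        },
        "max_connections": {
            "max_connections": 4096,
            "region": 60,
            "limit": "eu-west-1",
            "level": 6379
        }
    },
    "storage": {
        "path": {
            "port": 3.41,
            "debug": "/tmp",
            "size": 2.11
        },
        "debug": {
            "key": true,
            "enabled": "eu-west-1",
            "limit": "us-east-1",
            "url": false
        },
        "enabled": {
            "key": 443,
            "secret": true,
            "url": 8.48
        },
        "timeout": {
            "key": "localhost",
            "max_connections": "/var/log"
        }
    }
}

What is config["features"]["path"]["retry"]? "redis://localhost"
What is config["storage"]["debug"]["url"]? False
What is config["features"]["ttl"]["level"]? "redis://localhost"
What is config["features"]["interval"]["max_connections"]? False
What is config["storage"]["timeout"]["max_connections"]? "/var/log"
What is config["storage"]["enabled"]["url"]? 8.48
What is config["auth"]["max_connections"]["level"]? 6379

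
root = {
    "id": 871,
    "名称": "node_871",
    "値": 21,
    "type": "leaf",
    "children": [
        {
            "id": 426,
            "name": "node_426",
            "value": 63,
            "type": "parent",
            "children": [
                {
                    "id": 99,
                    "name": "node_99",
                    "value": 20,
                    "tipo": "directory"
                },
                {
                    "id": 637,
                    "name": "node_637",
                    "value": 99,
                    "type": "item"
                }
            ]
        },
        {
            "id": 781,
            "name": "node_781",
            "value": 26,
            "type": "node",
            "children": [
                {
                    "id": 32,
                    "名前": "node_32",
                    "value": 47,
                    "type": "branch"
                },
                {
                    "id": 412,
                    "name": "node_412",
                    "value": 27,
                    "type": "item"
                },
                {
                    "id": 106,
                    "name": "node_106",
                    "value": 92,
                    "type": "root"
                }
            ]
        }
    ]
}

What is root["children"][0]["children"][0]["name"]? "node_99"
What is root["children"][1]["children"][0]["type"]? "branch"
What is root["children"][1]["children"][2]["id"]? 106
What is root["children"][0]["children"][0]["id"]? 99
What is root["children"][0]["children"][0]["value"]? 20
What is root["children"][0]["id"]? 426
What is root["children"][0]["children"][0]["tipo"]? "directory"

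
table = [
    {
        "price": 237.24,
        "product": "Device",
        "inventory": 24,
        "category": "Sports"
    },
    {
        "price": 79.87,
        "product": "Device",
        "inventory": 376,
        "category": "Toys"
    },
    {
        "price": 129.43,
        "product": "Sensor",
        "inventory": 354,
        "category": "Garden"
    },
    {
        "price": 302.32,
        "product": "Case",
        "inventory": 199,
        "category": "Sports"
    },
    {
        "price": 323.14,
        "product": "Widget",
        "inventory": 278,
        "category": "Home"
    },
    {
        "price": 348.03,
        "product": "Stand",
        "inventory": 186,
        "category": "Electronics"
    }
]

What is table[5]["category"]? "Electronics"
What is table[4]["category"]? "Home"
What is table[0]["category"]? "Sports"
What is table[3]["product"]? "Case"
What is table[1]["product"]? "Device"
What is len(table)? 6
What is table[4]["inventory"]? 278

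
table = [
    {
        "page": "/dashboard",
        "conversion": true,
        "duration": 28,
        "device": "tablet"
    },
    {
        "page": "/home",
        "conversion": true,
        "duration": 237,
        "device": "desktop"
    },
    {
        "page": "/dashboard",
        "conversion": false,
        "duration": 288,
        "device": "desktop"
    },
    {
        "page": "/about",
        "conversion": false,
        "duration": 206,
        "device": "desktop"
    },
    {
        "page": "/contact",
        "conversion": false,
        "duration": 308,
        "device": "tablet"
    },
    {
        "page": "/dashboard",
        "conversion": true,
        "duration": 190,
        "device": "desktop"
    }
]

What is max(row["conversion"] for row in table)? True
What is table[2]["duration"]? 288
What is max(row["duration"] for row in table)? 308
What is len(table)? 6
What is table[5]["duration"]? 190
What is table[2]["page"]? "/dashboard"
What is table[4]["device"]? "tablet"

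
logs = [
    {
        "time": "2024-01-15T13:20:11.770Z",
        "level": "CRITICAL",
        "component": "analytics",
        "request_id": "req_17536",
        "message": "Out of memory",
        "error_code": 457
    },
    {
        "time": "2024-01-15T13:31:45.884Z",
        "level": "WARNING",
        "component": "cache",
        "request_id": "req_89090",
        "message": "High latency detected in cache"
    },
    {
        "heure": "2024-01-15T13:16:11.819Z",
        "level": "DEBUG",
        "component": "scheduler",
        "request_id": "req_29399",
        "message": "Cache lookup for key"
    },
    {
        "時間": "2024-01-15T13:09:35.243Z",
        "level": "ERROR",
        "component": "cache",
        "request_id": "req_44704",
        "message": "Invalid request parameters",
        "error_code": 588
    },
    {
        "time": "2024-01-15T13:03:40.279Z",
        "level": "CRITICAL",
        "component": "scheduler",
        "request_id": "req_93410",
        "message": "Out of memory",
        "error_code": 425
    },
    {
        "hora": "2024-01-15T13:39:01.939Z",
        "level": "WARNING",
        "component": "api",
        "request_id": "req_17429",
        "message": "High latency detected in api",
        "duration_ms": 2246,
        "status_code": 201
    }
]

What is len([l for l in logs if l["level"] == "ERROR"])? 1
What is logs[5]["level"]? "WARNING"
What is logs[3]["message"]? "Invalid request parameters"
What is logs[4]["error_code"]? 425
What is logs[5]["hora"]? "2024-01-15T13:39:01.939Z"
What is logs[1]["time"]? "2024-01-15T13:31:45.884Z"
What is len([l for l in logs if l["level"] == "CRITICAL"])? 2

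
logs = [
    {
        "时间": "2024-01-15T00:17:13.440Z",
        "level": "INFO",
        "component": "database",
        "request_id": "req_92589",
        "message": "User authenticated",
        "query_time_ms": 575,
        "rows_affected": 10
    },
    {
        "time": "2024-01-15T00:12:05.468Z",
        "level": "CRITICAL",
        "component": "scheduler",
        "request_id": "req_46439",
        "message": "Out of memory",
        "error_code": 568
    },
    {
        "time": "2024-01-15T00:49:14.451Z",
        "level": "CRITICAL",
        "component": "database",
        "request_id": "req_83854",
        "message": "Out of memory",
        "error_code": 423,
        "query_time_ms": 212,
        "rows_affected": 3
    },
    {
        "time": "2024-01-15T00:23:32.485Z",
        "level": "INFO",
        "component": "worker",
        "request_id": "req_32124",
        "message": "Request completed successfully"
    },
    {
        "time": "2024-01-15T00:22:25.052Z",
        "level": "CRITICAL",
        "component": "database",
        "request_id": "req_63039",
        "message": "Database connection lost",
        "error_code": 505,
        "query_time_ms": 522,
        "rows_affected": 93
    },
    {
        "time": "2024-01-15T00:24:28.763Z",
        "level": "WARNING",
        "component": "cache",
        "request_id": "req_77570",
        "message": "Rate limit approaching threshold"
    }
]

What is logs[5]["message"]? "Rate limit approaching threshold"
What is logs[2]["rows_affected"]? 3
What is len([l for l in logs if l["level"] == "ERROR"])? 0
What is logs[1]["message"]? "Out of memory"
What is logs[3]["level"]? "INFO"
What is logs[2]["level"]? "CRITICAL"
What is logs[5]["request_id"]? "req_77570"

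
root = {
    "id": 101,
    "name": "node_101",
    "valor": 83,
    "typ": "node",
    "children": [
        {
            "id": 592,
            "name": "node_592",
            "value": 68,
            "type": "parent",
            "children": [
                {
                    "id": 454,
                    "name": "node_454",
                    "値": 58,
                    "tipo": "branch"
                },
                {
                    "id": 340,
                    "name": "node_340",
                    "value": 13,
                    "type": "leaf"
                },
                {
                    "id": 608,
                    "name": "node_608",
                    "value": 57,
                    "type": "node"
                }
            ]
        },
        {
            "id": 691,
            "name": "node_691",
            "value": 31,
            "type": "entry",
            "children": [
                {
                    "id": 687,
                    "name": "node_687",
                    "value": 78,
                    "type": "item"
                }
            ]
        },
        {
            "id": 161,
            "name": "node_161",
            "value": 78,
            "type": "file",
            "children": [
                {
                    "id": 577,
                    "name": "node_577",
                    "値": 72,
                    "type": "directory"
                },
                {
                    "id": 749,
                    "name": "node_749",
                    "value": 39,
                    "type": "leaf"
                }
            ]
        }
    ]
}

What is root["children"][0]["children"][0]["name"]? "node_454"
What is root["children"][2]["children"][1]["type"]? "leaf"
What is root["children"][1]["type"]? "entry"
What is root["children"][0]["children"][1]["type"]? "leaf"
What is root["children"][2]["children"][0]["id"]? 577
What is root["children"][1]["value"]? 31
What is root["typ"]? "node"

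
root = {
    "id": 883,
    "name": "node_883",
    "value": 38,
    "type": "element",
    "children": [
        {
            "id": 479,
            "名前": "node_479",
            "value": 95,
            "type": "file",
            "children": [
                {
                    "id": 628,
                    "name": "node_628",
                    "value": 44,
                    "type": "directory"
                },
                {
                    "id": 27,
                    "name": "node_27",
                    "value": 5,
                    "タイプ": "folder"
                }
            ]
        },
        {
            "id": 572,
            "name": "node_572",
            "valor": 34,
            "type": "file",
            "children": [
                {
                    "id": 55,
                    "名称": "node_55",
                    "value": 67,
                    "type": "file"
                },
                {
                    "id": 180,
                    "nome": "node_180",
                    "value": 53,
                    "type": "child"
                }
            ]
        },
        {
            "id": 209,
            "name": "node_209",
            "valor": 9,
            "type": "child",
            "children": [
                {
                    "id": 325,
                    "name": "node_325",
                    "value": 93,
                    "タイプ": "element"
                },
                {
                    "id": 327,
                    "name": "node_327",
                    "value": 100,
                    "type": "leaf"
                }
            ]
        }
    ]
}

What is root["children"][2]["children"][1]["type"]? "leaf"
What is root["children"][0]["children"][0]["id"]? 628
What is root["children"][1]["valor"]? 34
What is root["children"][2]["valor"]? 9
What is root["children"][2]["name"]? "node_209"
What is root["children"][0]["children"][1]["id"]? 27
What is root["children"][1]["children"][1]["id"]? 180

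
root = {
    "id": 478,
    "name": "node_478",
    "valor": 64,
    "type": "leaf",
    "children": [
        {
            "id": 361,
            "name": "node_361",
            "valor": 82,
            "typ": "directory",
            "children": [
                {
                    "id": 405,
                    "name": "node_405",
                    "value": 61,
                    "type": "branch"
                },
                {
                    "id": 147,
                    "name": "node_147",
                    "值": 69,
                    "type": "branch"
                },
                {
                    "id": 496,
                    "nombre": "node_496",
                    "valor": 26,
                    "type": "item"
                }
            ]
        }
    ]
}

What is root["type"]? "leaf"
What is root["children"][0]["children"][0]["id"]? 405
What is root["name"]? "node_478"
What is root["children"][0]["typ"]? "directory"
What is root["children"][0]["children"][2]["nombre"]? "node_496"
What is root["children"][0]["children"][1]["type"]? "branch"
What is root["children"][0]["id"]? 361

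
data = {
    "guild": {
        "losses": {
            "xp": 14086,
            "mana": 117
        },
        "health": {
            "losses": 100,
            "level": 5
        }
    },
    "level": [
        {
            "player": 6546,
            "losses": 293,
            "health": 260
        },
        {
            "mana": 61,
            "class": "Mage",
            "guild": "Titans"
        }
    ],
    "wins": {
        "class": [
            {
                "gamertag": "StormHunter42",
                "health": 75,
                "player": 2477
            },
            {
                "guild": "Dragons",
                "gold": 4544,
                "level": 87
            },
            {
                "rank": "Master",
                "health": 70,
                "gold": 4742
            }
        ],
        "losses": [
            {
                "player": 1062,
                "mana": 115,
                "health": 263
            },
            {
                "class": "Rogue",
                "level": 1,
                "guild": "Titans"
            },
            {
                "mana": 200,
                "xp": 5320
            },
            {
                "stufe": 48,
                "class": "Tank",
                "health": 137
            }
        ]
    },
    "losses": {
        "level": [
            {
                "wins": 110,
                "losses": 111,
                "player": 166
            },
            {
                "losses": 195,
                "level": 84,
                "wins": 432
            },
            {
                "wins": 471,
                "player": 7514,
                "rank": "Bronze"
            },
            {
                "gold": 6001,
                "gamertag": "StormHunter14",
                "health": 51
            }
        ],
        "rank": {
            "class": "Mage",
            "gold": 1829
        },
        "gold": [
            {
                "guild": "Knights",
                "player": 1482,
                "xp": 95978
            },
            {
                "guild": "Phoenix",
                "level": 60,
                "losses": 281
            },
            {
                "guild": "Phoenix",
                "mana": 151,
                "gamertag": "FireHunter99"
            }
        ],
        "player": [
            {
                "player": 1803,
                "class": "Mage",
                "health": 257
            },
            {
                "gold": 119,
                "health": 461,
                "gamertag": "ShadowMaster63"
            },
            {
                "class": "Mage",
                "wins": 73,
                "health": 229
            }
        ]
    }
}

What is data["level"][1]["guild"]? "Titans"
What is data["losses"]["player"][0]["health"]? 257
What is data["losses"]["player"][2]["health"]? 229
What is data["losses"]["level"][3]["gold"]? 6001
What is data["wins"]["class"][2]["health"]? 70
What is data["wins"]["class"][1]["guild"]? "Dragons"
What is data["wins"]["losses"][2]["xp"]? 5320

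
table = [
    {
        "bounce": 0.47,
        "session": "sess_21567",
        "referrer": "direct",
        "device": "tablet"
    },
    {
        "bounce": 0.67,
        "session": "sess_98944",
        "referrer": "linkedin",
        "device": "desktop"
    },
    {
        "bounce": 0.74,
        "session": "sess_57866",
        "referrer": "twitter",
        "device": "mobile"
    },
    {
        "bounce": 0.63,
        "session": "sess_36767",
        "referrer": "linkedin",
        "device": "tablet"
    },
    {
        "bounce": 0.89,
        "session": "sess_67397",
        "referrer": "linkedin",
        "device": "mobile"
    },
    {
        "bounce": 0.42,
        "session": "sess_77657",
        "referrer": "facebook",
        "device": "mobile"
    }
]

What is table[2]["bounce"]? 0.74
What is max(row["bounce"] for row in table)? 0.89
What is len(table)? 6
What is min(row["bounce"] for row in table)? 0.42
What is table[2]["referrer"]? "twitter"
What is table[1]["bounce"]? 0.67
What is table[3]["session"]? "sess_36767"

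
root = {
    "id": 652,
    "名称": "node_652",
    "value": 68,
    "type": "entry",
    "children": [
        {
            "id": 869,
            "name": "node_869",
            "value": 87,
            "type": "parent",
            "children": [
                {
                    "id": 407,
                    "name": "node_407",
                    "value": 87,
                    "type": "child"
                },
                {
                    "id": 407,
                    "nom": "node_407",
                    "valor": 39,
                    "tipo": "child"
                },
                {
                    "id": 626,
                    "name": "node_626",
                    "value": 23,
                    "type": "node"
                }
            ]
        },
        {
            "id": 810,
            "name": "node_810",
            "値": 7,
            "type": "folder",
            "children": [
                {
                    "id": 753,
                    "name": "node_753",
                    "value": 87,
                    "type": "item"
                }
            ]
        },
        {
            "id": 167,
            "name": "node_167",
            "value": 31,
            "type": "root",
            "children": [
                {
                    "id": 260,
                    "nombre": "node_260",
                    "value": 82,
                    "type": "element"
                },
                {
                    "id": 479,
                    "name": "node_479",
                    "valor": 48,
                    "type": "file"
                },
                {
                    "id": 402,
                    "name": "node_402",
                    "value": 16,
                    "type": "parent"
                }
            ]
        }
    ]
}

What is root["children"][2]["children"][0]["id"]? 260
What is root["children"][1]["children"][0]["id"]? 753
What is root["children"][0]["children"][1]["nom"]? "node_407"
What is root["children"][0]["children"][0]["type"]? "child"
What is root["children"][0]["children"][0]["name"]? "node_407"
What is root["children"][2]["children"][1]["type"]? "file"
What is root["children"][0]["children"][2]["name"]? "node_626"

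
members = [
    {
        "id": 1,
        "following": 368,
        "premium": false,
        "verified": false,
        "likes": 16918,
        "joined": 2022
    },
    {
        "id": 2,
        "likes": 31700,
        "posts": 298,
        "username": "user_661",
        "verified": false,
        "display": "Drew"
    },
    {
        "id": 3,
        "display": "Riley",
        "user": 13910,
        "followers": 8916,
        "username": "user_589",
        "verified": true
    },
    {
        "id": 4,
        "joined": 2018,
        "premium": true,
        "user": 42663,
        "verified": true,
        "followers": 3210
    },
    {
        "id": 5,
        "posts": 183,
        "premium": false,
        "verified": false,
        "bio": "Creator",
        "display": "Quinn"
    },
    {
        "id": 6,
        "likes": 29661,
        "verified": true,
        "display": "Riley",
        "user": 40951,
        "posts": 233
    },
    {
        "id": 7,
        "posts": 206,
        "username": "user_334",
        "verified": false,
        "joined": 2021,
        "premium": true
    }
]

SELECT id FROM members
[1, 2, 3, 4, 5, 6, 7]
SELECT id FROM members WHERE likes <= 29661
[1, 6]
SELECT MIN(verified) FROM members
False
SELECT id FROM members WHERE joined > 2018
[1, 7]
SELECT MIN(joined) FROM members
2018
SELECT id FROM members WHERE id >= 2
[2, 3, 4, 5, 6, 7]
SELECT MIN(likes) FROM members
16918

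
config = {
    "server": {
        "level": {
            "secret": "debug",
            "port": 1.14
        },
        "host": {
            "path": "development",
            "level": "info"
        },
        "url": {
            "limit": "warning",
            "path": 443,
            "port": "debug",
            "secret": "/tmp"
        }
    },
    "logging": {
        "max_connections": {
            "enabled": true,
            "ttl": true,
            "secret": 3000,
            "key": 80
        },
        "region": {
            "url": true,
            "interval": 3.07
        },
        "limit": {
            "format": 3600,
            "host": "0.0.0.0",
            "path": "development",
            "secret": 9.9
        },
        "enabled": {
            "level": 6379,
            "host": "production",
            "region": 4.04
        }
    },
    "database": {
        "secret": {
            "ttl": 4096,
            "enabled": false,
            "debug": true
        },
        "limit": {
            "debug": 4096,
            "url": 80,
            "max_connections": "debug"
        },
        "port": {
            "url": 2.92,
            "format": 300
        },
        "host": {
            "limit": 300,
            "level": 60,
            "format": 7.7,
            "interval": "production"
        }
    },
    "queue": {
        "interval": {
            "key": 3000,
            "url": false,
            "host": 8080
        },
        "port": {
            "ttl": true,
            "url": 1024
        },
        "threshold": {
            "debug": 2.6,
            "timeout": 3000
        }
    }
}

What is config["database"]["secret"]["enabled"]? False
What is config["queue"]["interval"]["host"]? 8080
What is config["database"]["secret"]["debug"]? True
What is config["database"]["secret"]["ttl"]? 4096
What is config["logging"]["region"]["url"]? True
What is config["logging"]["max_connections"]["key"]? 80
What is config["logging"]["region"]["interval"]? 3.07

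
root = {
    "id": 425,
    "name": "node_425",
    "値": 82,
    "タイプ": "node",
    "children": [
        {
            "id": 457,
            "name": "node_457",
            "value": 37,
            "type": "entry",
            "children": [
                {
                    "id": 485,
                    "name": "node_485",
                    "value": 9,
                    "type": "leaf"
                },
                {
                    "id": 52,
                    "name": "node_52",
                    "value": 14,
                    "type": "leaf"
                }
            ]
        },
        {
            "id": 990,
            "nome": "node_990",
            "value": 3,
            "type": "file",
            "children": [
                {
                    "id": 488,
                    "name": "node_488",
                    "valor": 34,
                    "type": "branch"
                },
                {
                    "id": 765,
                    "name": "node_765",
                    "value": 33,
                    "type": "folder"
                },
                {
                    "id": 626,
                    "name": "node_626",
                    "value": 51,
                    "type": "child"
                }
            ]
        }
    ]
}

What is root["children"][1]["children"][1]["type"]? "folder"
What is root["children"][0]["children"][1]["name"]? "node_52"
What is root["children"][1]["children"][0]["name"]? "node_488"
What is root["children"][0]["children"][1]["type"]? "leaf"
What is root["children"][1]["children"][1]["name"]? "node_765"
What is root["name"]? "node_425"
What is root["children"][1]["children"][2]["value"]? 51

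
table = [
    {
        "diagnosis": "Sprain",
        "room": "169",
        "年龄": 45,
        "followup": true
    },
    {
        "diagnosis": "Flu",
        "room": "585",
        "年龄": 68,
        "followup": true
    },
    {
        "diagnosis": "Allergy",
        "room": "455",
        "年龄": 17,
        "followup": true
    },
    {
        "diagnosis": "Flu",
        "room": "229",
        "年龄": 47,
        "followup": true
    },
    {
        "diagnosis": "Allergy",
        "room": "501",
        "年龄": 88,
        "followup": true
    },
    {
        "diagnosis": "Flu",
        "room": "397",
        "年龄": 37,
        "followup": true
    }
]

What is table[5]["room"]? "397"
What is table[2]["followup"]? True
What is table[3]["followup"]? True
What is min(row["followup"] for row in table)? True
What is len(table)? 6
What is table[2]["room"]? "455"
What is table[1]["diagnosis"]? "Flu"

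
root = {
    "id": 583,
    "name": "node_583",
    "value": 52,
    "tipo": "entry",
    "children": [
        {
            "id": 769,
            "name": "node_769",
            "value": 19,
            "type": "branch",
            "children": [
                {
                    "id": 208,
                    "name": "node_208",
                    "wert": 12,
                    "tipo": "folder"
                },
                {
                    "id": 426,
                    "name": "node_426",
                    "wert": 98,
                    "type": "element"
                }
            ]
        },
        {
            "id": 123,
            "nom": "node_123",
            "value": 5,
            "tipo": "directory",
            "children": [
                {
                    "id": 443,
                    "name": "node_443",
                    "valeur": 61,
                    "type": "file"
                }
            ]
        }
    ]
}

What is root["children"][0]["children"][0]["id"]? 208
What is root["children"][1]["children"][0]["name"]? "node_443"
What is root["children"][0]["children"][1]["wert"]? 98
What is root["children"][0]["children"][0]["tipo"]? "folder"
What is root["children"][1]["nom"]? "node_123"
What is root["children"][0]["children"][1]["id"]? 426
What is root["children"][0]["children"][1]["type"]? "element"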